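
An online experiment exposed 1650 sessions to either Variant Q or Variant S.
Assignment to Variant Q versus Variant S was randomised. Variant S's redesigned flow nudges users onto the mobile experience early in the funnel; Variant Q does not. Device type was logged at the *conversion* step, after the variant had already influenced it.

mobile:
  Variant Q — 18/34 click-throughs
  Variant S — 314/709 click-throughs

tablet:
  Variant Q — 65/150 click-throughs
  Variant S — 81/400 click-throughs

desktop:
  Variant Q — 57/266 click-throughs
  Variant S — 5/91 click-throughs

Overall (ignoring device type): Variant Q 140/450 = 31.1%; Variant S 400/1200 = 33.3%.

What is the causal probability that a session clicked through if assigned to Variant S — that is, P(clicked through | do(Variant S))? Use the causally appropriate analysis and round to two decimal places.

The stratified and pooled comparisons disagree (Variant Q wins within each device type; Variant S wins overall), so the answer turns on the causal role of device type.
Device type is recorded after the variant and is itself shifted by it — it sits on the causal path from variant to outcome. Conditioning on a mediator would strip out part of the effect we want; the pooled comparison gives the total causal effect.
So P(outcome | do(Variant S)) is just the pooled rate for Variant S: 400/1200 = 0.333.

0.33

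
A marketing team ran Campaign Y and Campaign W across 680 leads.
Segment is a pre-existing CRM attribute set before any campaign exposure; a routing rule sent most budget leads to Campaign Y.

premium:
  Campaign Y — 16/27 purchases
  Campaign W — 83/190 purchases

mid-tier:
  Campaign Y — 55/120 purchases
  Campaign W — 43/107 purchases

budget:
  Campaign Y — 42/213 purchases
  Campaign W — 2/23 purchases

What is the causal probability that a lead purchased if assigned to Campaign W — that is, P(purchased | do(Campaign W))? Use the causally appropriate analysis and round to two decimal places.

The stratified and pooled comparisons disagree (Campaign Y wins within each customer segment; Campaign W wins overall), so the answer turns on the causal role of customer segment.
Here customer segment is a common cause — it drives both which campaign a case falls under and the outcome. The crude comparison mixes populations; the stratum-specific rates are the causally relevant ones.
Standardising Campaign W to the population customer segment mix: 0.319·83/190 + 0.334·43/107 + 0.347·2/23 = 0.304.

0.30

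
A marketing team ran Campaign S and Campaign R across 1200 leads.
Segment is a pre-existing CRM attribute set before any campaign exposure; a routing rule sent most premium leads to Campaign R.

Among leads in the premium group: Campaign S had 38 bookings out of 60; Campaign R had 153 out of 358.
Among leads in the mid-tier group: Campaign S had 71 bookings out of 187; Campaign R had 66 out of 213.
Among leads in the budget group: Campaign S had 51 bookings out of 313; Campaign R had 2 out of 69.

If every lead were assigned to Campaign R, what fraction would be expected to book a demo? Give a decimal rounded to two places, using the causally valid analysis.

The imbalance in customer segment arose from how leads were allocated, not from anything the campaign did; and customer segment independently affects the outcome. The pooled gap is confounded — condition on customer segment.
Standardising Campaign R to the population customer segment mix: 0.348·153/358 + 0.333·66/213 + 0.318·2/69 = 0.261.

0.26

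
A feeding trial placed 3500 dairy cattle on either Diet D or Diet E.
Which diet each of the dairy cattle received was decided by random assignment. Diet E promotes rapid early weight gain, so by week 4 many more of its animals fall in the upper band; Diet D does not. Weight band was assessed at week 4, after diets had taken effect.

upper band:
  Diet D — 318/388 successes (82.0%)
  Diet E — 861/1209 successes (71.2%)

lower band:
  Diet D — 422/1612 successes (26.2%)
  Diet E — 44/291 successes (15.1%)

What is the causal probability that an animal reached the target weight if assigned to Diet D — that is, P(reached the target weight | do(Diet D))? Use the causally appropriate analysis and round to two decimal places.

0.37

Within every week-4 weight band level Diet D has the higher rate, yet pooled Diet E does — Simpson's reversal.
The distribution of week-4 weight band is itself part of what the diet does — it is an intermediate outcome. Holding it fixed would remove that part of the effect; the total effect is the pooled difference.
So P(outcome | do(Diet D)) is just the pooled rate for Diet D: 740/2000 = 0.370.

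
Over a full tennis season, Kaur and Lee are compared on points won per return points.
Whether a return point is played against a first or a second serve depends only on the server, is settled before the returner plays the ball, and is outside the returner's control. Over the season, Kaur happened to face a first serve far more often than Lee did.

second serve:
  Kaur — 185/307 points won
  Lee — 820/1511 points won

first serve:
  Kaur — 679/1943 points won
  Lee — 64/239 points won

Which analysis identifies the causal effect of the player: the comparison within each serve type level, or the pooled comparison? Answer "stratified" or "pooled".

stratified

Kaur is higher inside every serve type stratum but Lee is higher in aggregate. Whether to stratify depends on how serve type relates to the player.
The imbalance in serve type arose from how return points were allocated, not from anything the player did; and serve type independently affects the outcome. The pooled gap is confounded — condition on serve type.
Within each level — second serve: 60.3% vs 54.3%; first serve: 34.9% vs 26.8% — Kaur is higher every time.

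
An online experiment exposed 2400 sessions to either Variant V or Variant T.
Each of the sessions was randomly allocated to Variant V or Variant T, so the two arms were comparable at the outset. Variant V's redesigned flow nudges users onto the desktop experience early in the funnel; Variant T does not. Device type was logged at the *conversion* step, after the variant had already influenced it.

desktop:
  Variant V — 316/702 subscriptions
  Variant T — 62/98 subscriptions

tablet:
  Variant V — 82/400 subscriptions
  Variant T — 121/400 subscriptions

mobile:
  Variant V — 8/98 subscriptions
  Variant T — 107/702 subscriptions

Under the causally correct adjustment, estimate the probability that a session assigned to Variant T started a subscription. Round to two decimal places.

Variant T is higher inside every device type stratum but Variant V is higher in aggregate. Whether to stratify depends on how device type relates to the variant.
Device type lies on the pathway variant → device type → outcome, so adjusting for it blocks the indirect effect. For the total causal effect of variant, use the unadjusted pooled rates.
So P(outcome | do(Variant T)) is just the pooled rate for Variant T: 290/1200 = 0.242.

0.24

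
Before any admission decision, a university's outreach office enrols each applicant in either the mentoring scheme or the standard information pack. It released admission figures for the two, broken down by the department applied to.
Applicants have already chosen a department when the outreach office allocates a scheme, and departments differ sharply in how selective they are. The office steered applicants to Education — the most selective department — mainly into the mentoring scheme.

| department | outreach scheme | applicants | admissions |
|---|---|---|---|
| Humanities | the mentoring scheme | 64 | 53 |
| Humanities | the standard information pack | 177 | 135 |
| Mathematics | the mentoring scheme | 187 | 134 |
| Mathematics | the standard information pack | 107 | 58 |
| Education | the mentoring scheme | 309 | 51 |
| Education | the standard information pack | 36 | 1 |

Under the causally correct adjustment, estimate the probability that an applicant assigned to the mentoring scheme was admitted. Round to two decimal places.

0.53

Within every department level the mentoring scheme has the higher rate, yet pooled the standard information pack does — Simpson's reversal.
Department is set before the outreach scheme has any effect — it is not caused by the outreach scheme — and it independently drives the outcome. That makes it a confounder, so the causal comparison is within department levels.
Standardising the mentoring scheme to the population department mix: 0.274·53/64 + 0.334·134/187 + 0.392·51/309 = 0.531.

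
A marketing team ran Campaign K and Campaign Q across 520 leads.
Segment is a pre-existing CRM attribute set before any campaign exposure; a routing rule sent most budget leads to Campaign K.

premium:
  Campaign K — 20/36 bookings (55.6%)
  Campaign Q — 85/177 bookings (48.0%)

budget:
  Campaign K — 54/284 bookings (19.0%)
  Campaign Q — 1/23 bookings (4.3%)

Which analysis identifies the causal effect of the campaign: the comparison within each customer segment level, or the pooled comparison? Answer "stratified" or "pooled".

The customer segment-specific comparison favours Campaign K throughout, but the pooled figures favour Campaign Q. The question is whether to condition on customer segment.
Since customer segment is a pre-existing factor (not a product of the campaign) and it affects the outcome on its own, it is a confounder. The stratified rates, not the pooled rate, identify the causal effect.
Within each level — premium: 55.6% vs 48.0%; budget: 19.0% vs 4.3% — Campaign K is higher every time.

stratified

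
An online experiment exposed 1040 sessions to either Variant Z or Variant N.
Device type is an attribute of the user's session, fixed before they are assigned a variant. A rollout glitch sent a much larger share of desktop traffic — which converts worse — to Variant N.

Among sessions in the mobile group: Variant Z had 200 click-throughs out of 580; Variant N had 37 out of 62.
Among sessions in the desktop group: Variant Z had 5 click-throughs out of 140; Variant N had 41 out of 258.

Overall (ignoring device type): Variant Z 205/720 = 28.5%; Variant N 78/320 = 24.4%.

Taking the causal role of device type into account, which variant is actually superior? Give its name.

Nothing the variant does changes device type; the imbalance is an allocation artefact. With device type also predicting the outcome, the pooled figure is confounded, and the within-stratum comparison is the causal one.
Within each level — mobile: 34.5% vs 59.7%; desktop: 3.6% vs 15.9% — Variant N is higher every time.

Variant N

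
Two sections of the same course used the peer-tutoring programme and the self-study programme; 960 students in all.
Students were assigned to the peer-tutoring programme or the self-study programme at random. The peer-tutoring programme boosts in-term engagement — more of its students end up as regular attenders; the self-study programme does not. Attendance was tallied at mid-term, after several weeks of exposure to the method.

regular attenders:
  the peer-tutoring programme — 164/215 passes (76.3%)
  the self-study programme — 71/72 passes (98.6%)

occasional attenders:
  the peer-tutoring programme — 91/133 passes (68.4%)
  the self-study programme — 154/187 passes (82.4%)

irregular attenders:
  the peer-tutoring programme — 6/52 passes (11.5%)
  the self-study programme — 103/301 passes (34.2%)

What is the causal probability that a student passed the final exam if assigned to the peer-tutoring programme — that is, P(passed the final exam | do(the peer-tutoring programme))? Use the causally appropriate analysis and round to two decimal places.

0.65

The stratified and pooled comparisons disagree (the self-study programme wins within each mid-term attendance; the peer-tutoring programme wins overall), so the answer turns on the causal role of mid-term attendance.
Mid-term attendance is recorded after the teaching method and is itself shifted by it — it sits on the causal path from teaching method to outcome. Conditioning on a mediator would strip out part of the effect we want; the pooled comparison gives the total causal effect.
So P(outcome | do(the peer-tutoring programme)) is just the pooled rate for the peer-tutoring programme: 261/400 = 0.652.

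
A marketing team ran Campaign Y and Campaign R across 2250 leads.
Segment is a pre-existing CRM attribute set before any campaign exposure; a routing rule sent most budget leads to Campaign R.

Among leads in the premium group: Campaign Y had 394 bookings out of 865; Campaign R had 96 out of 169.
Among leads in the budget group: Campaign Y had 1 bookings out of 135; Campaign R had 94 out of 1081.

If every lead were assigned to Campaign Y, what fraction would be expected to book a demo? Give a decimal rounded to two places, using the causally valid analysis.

Nothing the campaign does changes customer segment; the imbalance is an allocation artefact. With customer segment also predicting the outcome, the pooled figure is confounded, and the within-stratum comparison is the causal one.
Standardising Campaign Y to the population customer segment mix: 0.460·394/865 + 0.540·1/135 = 0.213.

0.21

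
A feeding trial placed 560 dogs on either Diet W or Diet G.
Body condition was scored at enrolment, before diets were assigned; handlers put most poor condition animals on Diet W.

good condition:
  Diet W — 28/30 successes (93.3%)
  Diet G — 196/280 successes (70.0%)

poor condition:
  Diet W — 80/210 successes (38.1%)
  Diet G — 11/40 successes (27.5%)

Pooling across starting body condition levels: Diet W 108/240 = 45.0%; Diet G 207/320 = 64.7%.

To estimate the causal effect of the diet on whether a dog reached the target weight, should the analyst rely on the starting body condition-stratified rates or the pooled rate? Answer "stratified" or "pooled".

stratified

Here starting body condition is a common cause — it drives both which diet a case falls under and the outcome. The crude comparison mixes populations; the stratum-specific rates are the causally relevant ones.
Within each level — good condition: 93.3% vs 70.0%; poor condition: 38.1% vs 27.5% — Diet W is higher every time.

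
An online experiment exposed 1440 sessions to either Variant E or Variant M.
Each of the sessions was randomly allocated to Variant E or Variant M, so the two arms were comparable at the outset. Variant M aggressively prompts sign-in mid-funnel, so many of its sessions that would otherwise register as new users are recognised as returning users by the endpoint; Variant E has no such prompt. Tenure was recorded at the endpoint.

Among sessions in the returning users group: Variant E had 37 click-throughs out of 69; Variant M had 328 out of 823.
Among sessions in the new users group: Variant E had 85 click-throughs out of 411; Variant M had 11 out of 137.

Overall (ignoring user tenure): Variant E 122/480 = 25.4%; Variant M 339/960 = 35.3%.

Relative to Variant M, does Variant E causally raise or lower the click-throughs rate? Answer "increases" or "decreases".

Because the variant influences user tenure, user tenure is a post-treatment mediator, not a confounder. Stratifying on it would bias the estimate; the causal effect is the crude pooled difference.
Pooled: Variant E 25.4% vs Variant M 35.3%; Variant M is higher overall.

decreases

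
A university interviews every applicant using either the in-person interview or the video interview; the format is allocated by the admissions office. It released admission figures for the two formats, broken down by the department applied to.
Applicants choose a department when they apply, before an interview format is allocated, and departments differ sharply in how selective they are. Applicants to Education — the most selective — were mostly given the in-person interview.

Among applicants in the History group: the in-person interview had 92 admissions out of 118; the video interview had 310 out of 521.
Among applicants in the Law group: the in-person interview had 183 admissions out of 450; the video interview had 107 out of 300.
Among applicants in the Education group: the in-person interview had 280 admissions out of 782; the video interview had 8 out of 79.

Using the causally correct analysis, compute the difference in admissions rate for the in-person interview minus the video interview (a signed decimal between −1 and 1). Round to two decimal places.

+0.17

The stratified and pooled comparisons disagree (the in-person interview wins within each department; the video interview wins overall), so the answer turns on the causal role of department.
Department differs across interview formats for reasons unrelated to any effect of the interview format itself, and it separately predicts the outcome — a classic confounder. We must compare within department levels.
Adjusting over the population distribution of department: 0.284·(0.780−0.595) + 0.333·(0.407−0.357) + 0.383·(0.358−0.101) = +0.167.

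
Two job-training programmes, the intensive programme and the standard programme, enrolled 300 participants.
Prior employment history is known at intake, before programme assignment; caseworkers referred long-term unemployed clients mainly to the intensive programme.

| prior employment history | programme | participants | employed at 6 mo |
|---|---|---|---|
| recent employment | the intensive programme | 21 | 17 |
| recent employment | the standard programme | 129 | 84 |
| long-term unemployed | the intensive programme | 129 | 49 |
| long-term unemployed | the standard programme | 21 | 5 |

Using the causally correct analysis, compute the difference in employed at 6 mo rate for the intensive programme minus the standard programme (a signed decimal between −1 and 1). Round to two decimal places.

+0.15

Prior employment history is set before the programme has any effect — it is not caused by the programme — and it independently drives the outcome. That makes it a confounder, so the causal comparison is within prior employment history levels.
Adjusting over the population distribution of prior employment history: 0.500·(0.810−0.651) + 0.500·(0.380−0.238) = +0.150.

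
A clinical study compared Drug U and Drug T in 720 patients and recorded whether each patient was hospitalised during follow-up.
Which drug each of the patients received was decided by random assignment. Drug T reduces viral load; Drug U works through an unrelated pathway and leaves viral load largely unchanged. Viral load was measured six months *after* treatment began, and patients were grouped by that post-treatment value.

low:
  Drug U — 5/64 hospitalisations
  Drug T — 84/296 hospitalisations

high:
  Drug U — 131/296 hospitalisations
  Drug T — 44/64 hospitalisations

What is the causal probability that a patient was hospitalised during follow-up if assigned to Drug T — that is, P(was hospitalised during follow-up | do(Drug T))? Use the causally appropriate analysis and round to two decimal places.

0.36

Stratifying would compare drugs among patients the drugs themselves sorted into viral load groups — a form of selection on an intermediate. The unconditioned pooled rates give the total causal effect.
So P(outcome | do(Drug T)) is just the pooled rate for Drug T: 128/360 = 0.356.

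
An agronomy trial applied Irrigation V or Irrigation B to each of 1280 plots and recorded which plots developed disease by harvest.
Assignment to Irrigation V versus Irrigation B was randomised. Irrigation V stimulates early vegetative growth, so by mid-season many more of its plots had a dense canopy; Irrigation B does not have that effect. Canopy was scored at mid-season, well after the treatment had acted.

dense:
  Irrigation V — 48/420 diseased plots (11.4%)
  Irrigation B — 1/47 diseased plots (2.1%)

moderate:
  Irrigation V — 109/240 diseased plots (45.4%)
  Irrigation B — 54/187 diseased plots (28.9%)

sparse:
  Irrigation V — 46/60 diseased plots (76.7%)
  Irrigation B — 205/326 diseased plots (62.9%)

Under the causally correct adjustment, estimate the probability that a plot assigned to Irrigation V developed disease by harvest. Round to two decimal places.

The stratified and pooled comparisons disagree (Irrigation B wins within each mid-season canopy; Irrigation V wins overall), so the answer turns on the causal role of mid-season canopy.
Mid-season canopy here is a post-treatment variable shaped by the irrigation; conditioning on it would introduce bias rather than remove it. The overall comparison is the causal one.
So P(outcome | do(Irrigation V)) is just the pooled rate for Irrigation V: 203/720 = 0.282.

0.28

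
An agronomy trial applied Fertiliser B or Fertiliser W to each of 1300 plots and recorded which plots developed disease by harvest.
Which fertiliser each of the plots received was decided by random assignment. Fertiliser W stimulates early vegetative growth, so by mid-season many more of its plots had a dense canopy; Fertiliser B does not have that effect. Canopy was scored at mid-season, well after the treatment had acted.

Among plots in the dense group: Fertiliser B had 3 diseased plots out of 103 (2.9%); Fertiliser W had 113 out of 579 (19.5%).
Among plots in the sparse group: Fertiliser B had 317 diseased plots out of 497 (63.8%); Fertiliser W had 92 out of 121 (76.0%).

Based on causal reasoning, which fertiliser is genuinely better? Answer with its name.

The stratified and pooled comparisons disagree (Fertiliser B wins within each mid-season canopy; Fertiliser W wins overall), so the answer turns on the causal role of mid-season canopy.
Mid-season canopy here is a post-treatment variable shaped by the fertiliser; conditioning on it would introduce bias rather than remove it. The overall comparison is the causal one.
Pooled: Fertiliser B 53.3% vs Fertiliser W 29.3%; Fertiliser W is lower overall.

Fertiliser W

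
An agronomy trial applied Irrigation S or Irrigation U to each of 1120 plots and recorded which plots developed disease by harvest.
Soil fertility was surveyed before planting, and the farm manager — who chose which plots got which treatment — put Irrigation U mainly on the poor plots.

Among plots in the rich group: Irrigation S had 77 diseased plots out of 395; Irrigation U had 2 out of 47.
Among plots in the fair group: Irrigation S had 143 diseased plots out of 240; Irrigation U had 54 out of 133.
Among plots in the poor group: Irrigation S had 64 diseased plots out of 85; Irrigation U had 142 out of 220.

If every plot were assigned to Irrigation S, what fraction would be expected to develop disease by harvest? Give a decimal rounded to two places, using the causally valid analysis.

0.48

The soil fertility-specific comparison favours Irrigation U throughout, but the pooled figures favour Irrigation S. The question is whether to condition on soil fertility.
Since soil fertility is a pre-existing factor (not a product of the irrigation) and it affects the outcome on its own, it is a confounder. The stratified rates, not the pooled rate, identify the causal effect.
Standardising Irrigation S to the population soil fertility mix: 0.395·77/395 + 0.333·143/240 + 0.272·64/85 = 0.480.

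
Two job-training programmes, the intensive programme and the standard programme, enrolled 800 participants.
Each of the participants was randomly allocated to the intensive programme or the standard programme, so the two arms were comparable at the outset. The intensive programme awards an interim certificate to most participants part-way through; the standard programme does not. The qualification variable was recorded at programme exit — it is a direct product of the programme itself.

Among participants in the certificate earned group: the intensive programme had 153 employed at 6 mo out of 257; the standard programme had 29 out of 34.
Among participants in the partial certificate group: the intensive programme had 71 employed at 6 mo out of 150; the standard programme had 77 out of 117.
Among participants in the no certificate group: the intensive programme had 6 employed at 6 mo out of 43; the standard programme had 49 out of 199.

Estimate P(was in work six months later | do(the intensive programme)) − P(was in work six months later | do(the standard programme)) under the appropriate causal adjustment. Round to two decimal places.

+0.07

Qualification attained during the programme here is a post-treatment variable shaped by the programme; conditioning on it would introduce bias rather than remove it. The overall comparison is the causal one.
The causal difference is the pooled difference: 0.511 − 0.443 = +0.068.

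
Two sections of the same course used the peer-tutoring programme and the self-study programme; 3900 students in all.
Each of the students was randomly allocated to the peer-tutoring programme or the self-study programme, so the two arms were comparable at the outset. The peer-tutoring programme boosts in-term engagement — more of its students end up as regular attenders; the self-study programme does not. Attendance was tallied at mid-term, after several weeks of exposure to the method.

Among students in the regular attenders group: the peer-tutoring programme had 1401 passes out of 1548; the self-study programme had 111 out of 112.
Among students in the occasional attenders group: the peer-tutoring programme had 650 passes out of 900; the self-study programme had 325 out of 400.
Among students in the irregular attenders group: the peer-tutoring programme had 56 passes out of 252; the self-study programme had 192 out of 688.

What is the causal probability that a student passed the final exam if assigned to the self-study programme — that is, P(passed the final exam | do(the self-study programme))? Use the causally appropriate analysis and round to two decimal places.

0.52

The distribution of mid-term attendance is itself part of what the teaching method does — it is an intermediate outcome. Holding it fixed would remove that part of the effect; the total effect is the pooled difference.
So P(outcome | do(the self-study programme)) is just the pooled rate for the self-study programme: 628/1200 = 0.523.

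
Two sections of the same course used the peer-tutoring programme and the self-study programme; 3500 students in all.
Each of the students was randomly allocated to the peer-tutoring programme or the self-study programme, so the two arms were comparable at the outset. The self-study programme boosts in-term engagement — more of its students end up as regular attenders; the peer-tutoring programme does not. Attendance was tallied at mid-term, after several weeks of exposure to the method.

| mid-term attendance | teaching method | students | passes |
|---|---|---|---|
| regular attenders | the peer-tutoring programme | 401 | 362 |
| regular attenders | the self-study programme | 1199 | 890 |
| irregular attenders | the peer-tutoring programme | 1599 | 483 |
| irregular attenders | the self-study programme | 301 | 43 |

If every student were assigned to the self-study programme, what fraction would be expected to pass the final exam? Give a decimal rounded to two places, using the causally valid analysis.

0.62

Mid-term attendance is recorded after the teaching method and is itself shifted by it — it sits on the causal path from teaching method to outcome. Conditioning on a mediator would strip out part of the effect we want; the pooled comparison gives the total causal effect.
So P(outcome | do(the self-study programme)) is just the pooled rate for the self-study programme: 933/1500 = 0.622.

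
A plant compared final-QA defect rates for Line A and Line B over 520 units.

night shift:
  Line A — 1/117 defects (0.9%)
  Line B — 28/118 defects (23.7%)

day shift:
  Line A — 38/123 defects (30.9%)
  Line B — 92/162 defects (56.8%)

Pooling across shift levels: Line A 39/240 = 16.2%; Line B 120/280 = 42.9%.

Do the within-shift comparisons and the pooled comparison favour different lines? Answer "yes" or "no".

Within each shift level (night shift 0.9% vs 23.7%; day shift 30.9% vs 56.8%), Line A has the lower rate every time. Pooled: 16.2% vs 42.9% — Line A has the lower rate overall. They agree.

no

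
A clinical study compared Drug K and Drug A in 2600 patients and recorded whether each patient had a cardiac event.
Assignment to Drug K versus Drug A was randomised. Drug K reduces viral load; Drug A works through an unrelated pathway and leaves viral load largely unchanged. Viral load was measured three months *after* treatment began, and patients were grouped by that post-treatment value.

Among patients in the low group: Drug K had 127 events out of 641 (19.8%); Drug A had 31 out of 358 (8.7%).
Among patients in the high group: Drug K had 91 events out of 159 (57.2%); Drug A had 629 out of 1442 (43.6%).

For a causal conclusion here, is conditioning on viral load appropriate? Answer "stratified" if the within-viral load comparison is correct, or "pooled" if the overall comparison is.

pooled

The stratified and pooled comparisons disagree (Drug A wins within each viral load; Drug K wins overall), so the answer turns on the causal role of viral load.
The distribution of viral load is itself part of what the drug does — it is an intermediate outcome. Holding it fixed would remove that part of the effect; the total effect is the pooled difference.
Pooled: Drug K 27.3% vs Drug A 36.7%; Drug K is lower overall.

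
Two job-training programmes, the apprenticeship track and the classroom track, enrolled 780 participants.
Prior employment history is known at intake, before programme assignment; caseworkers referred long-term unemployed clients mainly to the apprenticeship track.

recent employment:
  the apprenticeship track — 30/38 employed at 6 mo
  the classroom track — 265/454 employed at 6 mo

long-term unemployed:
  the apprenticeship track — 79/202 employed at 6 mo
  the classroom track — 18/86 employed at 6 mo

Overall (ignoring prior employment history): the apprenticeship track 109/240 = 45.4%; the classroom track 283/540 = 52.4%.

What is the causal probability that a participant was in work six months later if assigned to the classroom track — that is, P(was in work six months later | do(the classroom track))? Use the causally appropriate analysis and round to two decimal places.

The prior employment history-specific comparison favours the apprenticeship track throughout, but the pooled figures favour the classroom track. The question is whether to condition on prior employment history.
Nothing the programme does changes prior employment history; the imbalance is an allocation artefact. With prior employment history also predicting the outcome, the pooled figure is confounded, and the within-stratum comparison is the causal one.
Standardising the classroom track to the population prior employment history mix: 0.631·265/454 + 0.369·18/86 = 0.445.

0.45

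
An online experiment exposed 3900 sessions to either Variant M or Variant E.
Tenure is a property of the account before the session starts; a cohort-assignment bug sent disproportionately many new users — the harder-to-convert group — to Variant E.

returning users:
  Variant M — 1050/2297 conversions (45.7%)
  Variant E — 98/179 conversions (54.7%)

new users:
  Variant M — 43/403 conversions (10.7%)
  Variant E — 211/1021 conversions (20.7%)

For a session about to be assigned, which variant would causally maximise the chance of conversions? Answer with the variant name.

Variant E

Variant E is higher inside every user tenure stratum but Variant M is higher in aggregate. Whether to stratify depends on how user tenure relates to the variant.
User tenure differs across variants for reasons unrelated to any effect of the variant itself, and it separately predicts the outcome — a classic confounder. We must compare within user tenure levels.
Within each level — returning users: 45.7% vs 54.7%; new users: 10.7% vs 20.7% — Variant E is higher every time.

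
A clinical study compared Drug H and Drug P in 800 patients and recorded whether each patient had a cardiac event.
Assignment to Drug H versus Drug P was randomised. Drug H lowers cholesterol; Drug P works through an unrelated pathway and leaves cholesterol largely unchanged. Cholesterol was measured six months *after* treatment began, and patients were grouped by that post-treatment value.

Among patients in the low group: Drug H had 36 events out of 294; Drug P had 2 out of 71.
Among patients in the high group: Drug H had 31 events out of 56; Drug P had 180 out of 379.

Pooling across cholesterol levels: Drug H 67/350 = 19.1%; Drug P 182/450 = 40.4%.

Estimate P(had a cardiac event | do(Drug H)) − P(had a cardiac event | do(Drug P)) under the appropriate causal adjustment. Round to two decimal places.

-0.21

Because the drug influences cholesterol, cholesterol is a post-treatment mediator, not a confounder. Stratifying on it would bias the estimate; the causal effect is the crude pooled difference.
The causal difference is the pooled difference: 0.191 − 0.404 = -0.213.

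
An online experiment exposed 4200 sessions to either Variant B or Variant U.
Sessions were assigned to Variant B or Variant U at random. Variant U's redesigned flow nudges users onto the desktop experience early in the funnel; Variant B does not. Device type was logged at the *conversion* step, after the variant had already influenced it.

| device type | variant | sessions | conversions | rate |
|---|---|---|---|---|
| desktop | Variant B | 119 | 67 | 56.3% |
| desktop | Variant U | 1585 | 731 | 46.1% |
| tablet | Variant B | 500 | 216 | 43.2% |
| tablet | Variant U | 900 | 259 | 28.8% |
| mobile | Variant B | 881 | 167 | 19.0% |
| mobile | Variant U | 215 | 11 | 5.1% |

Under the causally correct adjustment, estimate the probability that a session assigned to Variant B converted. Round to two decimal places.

0.30

The device type-specific comparison favours Variant B throughout, but the pooled figures favour Variant U. The question is whether to condition on device type.
Device type is downstream of the variant. One should not condition on a consequence of treatment, so the overall rates are the right comparison.
So P(outcome | do(Variant B)) is just the pooled rate for Variant B: 450/1500 = 0.300.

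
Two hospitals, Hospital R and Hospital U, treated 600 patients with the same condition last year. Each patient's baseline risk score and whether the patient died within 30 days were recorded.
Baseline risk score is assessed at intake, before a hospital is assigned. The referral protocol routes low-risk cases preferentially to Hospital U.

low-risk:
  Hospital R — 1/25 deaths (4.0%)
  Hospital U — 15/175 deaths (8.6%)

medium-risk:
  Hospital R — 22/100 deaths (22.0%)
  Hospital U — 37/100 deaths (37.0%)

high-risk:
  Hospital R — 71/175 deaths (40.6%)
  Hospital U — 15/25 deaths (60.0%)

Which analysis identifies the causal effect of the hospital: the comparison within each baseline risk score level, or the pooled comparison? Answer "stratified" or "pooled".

stratified

Nothing the hospital does changes baseline risk score; the imbalance is an allocation artefact. With baseline risk score also predicting the outcome, the pooled figure is confounded, and the within-stratum comparison is the causal one.
Within each level — low-risk: 4.0% vs 8.6%; medium-risk: 22.0% vs 37.0%; high-risk: 40.6% vs 60.0% — Hospital R is lower every time.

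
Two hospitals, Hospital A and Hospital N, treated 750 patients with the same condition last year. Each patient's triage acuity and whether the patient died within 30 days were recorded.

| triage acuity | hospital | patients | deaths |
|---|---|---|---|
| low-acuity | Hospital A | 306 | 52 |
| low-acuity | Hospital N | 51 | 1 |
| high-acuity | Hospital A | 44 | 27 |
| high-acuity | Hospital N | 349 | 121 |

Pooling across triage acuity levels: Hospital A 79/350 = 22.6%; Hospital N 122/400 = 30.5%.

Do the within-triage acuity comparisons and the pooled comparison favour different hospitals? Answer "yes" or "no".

yes

Within each triage acuity level (low-acuity 17.0% vs 2.0%; high-acuity 61.4% vs 34.7%), Hospital N has the lower rate every time. Pooled: 22.6% vs 30.5% — Hospital A has the lower rate overall. The two comparisons disagree.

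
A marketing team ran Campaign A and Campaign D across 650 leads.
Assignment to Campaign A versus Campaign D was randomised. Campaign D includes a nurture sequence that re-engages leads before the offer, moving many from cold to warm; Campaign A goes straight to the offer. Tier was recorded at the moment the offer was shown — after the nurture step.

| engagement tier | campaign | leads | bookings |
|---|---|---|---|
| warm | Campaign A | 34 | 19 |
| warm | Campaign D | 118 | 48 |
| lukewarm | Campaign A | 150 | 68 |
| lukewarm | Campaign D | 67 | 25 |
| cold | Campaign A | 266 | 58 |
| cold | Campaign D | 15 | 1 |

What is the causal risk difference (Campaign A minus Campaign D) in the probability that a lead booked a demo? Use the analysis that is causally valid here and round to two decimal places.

The engagement tier-specific comparison favours Campaign A throughout, but the pooled figures favour Campaign D. The question is whether to condition on engagement tier.
Engagement tier lies on the pathway campaign → engagement tier → outcome, so adjusting for it blocks the indirect effect. For the total causal effect of campaign, use the unadjusted pooled rates.
The causal difference is the pooled difference: 0.322 − 0.370 = -0.048.

-0.05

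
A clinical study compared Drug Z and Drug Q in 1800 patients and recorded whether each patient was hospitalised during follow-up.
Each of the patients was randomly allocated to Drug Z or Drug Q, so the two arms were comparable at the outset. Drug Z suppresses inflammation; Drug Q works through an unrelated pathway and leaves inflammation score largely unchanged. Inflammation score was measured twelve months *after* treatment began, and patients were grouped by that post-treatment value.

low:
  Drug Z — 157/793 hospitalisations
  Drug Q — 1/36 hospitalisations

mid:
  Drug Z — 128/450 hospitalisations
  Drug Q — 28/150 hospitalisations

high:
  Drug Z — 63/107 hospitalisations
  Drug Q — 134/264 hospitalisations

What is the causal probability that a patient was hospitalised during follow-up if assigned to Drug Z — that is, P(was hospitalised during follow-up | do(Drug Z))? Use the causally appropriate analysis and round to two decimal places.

The stratified and pooled comparisons disagree (Drug Q wins within each inflammation score; Drug Z wins overall), so the answer turns on the causal role of inflammation score.
The distribution of inflammation score is itself part of what the drug does — it is an intermediate outcome. Holding it fixed would remove that part of the effect; the total effect is the pooled difference.
So P(outcome | do(Drug Z)) is just the pooled rate for Drug Z: 348/1350 = 0.258.

0.26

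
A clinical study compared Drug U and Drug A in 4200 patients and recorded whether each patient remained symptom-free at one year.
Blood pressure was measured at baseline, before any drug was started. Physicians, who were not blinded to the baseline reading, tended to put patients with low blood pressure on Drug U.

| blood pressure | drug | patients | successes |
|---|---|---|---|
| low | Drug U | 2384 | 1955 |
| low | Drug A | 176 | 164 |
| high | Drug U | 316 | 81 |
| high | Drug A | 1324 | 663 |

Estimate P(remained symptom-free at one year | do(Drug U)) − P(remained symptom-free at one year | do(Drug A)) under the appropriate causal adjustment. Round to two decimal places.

-0.16

Drug A is higher inside every blood pressure stratum but Drug U is higher in aggregate. Whether to stratify depends on how blood pressure relates to the drug.
Here blood pressure is a common cause — it drives both which drug a case falls under and the outcome. The crude comparison mixes populations; the stratum-specific rates are the causally relevant ones.
Adjusting over the population distribution of blood pressure: 0.610·(0.820−0.932) + 0.390·(0.256−0.501) = -0.164.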